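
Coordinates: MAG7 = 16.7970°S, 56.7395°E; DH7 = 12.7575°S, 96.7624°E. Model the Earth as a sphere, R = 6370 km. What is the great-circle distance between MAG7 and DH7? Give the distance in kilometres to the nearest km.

4319 km

Δφ = 4.0395°,  Δλ = 40.0229°
a = sin²(Δφ/2) + cos φ₁ cos φ₂ sin²(Δλ/2) = 0.110584
c = 2·arcsin(√a) = 0.677996 rad = 38.8463°
d = R·c = 6370 × 0.677996 = 4318.8 km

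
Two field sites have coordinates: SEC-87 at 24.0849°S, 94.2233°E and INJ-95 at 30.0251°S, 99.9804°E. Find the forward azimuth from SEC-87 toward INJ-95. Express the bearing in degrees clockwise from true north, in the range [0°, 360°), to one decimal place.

Δλ = 5.7571°
y = sin Δλ · cos φ₂ = 0.086850
x = cos φ₁ sin φ₂ − sin φ₁ cos φ₂ cos Δλ = -0.105273
θ = atan2(y, x) = 140.4773° → 140.4773° (mod 360°)

140.5°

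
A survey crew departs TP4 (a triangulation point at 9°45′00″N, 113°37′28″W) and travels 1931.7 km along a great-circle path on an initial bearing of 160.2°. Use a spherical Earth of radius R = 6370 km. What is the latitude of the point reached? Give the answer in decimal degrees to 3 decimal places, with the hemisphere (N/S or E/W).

TP4: φ = +9.75000°, λ = -113.62444°
δ = d/R = 1931.7/6370 = 0.303250 rad
φ₂ = arcsin(sin φ₁ cos δ + cos φ₁ sin δ cos θ)
   = arcsin(0.16935·0.95437 + 0.98556·0.29862·-0.94088) = -6.62025°
λ₂ = λ₁ + atan2(sin θ sin δ cos φ₁, cos δ − sin φ₁ sin φ₂) = -107.77965°

6.620°S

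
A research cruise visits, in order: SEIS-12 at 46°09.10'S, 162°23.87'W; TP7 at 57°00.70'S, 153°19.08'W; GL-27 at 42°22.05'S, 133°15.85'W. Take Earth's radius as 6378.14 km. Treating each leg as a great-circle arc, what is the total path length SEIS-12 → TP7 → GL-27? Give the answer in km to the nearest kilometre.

3521 km

SEIS-12: φ = -46.15167°, λ = -162.39783°
TP7: φ = -57.01167°, λ = -153.31800°
GL-27: φ = -42.36750°, λ = -133.26417°
SEIS-12→TP7: c = 0.213175 rad, d = 1359.66 km
TP7→GL-27: c = 0.338888 rad, d = 2161.47 km
Total = 1359.66 + 2161.47 = 3521.13 km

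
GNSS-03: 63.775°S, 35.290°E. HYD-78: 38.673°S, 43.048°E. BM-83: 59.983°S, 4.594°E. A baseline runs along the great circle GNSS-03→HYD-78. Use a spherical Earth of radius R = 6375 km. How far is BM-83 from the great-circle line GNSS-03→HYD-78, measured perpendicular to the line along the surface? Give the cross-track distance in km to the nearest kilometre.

1600 km

δ₁₃ = central angle GNSS-03→BM-83 = 0.258255 rad  (haversine)
θ₁₃ = bearing GNSS-03→BM-83 = 270.731°,  θ₁₂ = bearing GNSS-03→HYD-78 = 14.157°
dₓₜ = R·arcsin(sin δ₁₃ · sin(θ₁₃ − θ₁₂)) = 6375·arcsin(0.25539·sin(256.574°)) = -1600.394 km
|dₓₜ| = 1600.394 km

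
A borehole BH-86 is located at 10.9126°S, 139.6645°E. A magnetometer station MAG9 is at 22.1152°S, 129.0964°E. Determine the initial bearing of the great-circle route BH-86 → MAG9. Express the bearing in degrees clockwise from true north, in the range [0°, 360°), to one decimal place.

Δλ = -10.5681°
y = sin Δλ · cos φ₂ = -0.169911
x = cos φ₁ sin φ₂ − sin φ₁ cos φ₂ cos Δλ = -0.197254
θ = atan2(y, x) = -139.2590° → 220.7410° (mod 360°)

220.7°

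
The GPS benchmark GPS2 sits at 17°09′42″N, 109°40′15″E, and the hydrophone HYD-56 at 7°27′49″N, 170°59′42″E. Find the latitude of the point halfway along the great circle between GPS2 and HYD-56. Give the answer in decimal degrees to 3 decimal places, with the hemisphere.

GPS2: φ = +17.16167°, λ = +109.67083°
HYD-56: φ = +7.46361°, λ = +170.99500°
Bx = cos φ₂ cos Δλ = 0.475788,  By = cos φ₂ sin Δλ = 0.869915
φₘ = atan2(sin φ₁ + sin φ₂, √((cos φ₁ + Bx)² + By²)) = 14.23703°
λₘ = λ₁ + atan2(By, cos φ₁ + Bx) = 140.96187°

14.237°N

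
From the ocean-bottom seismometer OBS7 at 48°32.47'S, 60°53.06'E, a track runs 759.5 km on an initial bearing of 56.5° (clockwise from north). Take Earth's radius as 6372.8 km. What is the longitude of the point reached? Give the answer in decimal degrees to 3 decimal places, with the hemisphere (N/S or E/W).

OBS7: φ = -48.54117°, λ = +60.88433°
δ = d/R = 759.5/6372.8 = 0.119178 rad
φ₂ = arcsin(sin φ₁ cos δ + cos φ₁ sin δ cos θ)
   = arcsin(-0.74943·0.99291 + 0.66208·0.11890·0.55194) = -44.48059°
λ₂ = λ₁ + atan2(sin θ sin δ cos φ₁, cos δ − sin φ₁ sin φ₂) = 68.87199°

68.872°E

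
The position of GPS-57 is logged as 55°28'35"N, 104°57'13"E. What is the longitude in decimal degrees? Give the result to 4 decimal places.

104.9536°E

104° + 57′/60 + 13″/3600 = 104 + 0.95000 + 0.00361 = 104.9536°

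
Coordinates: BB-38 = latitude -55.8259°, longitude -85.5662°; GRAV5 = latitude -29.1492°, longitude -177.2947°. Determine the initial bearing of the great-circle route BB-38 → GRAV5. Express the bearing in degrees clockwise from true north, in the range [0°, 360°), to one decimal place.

Δλ = -91.7285°
y = sin Δλ · cos φ₂ = -0.872957
x = cos φ₁ sin φ₂ − sin φ₁ cos φ₂ cos Δλ = -0.295395
θ = atan2(y, x) = -108.6950° → 251.3050° (mod 360°)

251.3°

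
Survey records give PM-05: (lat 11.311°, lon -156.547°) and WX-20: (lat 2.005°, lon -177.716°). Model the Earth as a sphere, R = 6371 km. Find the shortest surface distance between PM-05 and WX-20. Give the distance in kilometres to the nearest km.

2554 km

Δφ = -9.3060°,  Δλ = -21.1690°
a = sin²(Δφ/2) + cos φ₁ cos φ₂ sin²(Δλ/2) = 0.039645
c = 2·arcsin(√a) = 0.400902 rad = 22.9700°
d = R·c = 6371 × 0.400902 = 2554.1 km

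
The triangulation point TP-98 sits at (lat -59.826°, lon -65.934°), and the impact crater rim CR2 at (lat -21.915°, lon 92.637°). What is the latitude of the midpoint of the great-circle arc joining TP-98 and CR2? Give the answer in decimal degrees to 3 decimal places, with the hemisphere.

Bx = cos φ₂ cos Δλ = -0.863605,  By = cos φ₂ sin Δλ = 0.338947
φₘ = atan2(sin φ₁ + sin φ₂, √((cos φ₁ + Bx)² + By²)) = -68.19567°
λₘ = λ₁ + atan2(By, cos φ₁ + Bx) = 70.86876°

68.196°S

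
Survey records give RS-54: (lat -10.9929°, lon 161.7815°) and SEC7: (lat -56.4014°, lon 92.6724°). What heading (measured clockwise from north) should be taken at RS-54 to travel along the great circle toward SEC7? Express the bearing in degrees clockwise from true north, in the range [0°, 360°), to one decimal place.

213.5°

Δλ = -69.1091°
y = sin Δλ · cos φ₂ = -0.516993
x = cos φ₁ sin φ₂ − sin φ₁ cos φ₂ cos Δλ = -0.780023
θ = atan2(y, x) = -146.4639° → 213.5361° (mod 360°)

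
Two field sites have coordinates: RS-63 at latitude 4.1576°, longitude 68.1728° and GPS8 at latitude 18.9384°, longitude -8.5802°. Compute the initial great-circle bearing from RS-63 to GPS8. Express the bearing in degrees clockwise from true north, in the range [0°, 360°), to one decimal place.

288.5°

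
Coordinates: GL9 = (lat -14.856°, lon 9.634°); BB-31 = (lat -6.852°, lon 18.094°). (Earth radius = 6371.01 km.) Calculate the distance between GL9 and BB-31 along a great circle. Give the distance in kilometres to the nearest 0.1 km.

Δφ = 8.0040°,  Δλ = 8.4600°
a = sin²(Δφ/2) + cos φ₁ cos φ₂ sin²(Δλ/2) = 0.010092
c = 2·arcsin(√a) = 0.201257 rad = 11.5312°
d = R·c = 6371.01 × 0.201257 = 1282.2 km

1282.2 km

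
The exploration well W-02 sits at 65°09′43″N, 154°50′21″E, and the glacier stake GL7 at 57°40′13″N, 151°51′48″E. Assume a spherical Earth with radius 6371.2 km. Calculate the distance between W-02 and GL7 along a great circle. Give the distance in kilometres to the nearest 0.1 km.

W-02: φ = +65.16194°, λ = +154.83917°
GL7: φ = +57.67028°, λ = +151.86333°
Δφ = -7.4917°,  Δλ = -2.9758°
a = sin²(Δφ/2) + cos φ₁ cos φ₂ sin²(Δλ/2) = 0.004420
c = 2·arcsin(√a) = 0.133057 rad = 7.6236°
d = R·c = 6371.2 × 0.133057 = 847.7 km

847.7 km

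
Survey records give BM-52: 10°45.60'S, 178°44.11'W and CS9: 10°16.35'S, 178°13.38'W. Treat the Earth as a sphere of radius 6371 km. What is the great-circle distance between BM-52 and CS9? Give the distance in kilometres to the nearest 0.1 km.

BM-52: φ = -10.76000°, λ = -178.73517°
CS9: φ = -10.27250°, λ = -178.22300°
Δφ = 0.4875°,  Δλ = 0.5122°
a = sin²(Δφ/2) + cos φ₁ cos φ₂ sin²(Δλ/2) = 0.000037
c = 2·arcsin(√a) = 0.012233 rad = 0.7009°
d = R·c = 6371 × 0.012233 = 77.9 km

77.9 km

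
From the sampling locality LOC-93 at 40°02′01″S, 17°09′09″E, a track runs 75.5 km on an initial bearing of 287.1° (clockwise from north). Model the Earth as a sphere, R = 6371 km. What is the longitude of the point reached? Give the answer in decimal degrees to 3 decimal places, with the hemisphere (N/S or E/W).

16.307°E

LOC-93: φ = -40.03361°, λ = +17.15250°
δ = d/R = 75.5/6371 = 0.011851 rad
φ₂ = arcsin(sin φ₁ cos δ + cos φ₁ sin δ cos θ)
   = arcsin(-0.64324·0.99993 + 0.76567·0.01185·0.29404) = -39.83089°
λ₂ = λ₁ + atan2(sin θ sin δ cos φ₁, cos δ − sin φ₁ sin φ₂) = 16.30741°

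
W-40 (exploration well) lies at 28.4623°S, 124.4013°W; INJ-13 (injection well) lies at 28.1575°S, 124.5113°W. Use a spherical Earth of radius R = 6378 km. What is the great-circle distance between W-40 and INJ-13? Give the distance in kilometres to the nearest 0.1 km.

35.6 km

Δφ = 0.3048°,  Δλ = -0.1100°
a = sin²(Δφ/2) + cos φ₁ cos φ₂ sin²(Δλ/2) = 0.000008
c = 2·arcsin(√a) = 0.005582 rad = 0.3198°
d = R·c = 6378 × 0.005582 = 35.6 km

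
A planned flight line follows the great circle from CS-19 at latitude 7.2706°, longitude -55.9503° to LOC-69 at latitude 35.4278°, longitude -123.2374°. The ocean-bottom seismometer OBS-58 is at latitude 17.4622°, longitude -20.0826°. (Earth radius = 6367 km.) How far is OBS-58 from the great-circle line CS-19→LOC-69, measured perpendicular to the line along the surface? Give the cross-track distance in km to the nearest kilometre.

δ₁₃ = central angle CS-19→OBS-58 = 0.635480 rad  (haversine)
θ₁₃ = bearing CS-19→OBS-58 = 70.326°,  θ₁₂ = bearing CS-19→LOC-69 = 305.452°
dₓₜ = R·arcsin(sin δ₁₃ · sin(θ₁₃ − θ₁₂)) = 6367·arcsin(0.59356·sin(-235.126°)) = 3238.329 km
|dₓₜ| = 3238.329 km

3238 km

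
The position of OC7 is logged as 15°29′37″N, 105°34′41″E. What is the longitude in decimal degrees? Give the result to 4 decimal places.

105° + 34′/60 + 41″/3600 = 105 + 0.56667 + 0.01139 = 105.5781°

105.5781°E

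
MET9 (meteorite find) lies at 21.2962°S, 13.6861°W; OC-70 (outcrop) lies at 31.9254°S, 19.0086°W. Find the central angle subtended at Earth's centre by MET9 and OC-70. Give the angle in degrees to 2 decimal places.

Δφ = -10.6292°,  Δλ = -5.3225°
a = sin²(Δφ/2) + cos φ₁ cos φ₂ sin²(Δλ/2) = 0.010284
c = 2·arcsin(√a) = 0.203170 rad = 11.6408°

11.64°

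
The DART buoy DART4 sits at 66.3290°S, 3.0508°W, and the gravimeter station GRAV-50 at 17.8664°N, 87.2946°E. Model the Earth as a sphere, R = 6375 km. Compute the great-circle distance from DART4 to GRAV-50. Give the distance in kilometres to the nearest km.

11845 km

Δφ = 84.1954°,  Δλ = 90.3454°
a = sin²(Δφ/2) + cos φ₁ cos φ₂ sin²(Δλ/2) = 0.641645
c = 2·arcsin(√a) = 1.858019 rad = 106.4567°
d = R·c = 6375 × 1.858019 = 11844.9 km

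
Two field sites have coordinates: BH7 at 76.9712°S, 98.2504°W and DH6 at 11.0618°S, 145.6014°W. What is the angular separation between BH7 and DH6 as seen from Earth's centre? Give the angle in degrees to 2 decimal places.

70.32°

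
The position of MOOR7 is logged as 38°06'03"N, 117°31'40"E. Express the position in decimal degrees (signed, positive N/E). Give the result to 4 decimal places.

lat: 38.1008° N → +38.1008°
lon: 117.5278° E → +117.5278°

+38.1008°, +117.5278°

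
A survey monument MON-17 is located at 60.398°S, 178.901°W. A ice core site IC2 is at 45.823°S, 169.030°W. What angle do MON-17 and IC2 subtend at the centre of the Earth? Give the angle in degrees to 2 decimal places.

Δφ = 14.5750°,  Δλ = 9.8710°
a = sin²(Δφ/2) + cos φ₁ cos φ₂ sin²(Δλ/2) = 0.018638
c = 2·arcsin(√a) = 0.273901 rad = 15.6934°

15.69°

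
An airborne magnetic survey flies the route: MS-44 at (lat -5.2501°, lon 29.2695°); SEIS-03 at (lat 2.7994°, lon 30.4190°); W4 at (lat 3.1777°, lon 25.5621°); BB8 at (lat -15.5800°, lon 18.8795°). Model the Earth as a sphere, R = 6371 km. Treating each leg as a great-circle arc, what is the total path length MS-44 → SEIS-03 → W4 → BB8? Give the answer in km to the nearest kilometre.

3657 km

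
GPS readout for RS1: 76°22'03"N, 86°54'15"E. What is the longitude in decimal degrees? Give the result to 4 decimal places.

86.9042°E

86° + 54′/60 + 15″/3600 = 86 + 0.90000 + 0.00417 = 86.9042°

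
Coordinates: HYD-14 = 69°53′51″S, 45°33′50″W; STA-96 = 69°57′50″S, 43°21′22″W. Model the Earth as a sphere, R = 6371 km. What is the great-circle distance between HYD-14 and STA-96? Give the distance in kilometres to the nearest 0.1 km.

HYD-14: φ = -69.89750°, λ = -45.56389°
STA-96: φ = -69.96389°, λ = -43.35611°
Δφ = -0.0664°,  Δλ = 2.2078°
a = sin²(Δφ/2) + cos φ₁ cos φ₂ sin²(Δλ/2) = 0.000044
c = 2·arcsin(√a) = 0.013273 rad = 0.7605°
d = R·c = 6371 × 0.013273 = 84.6 km

84.6 km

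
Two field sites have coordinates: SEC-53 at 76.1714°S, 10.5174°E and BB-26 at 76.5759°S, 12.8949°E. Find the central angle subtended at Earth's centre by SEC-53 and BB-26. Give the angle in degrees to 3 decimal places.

0.691°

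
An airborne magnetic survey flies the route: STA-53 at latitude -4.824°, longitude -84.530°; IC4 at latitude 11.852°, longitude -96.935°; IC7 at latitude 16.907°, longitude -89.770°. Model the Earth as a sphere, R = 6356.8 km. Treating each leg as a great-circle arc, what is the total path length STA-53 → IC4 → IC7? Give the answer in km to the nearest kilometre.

3254 km

STA-53→IC4: c = 0.362044 rad, d = 2301.44 km
IC4→IC7: c = 0.149817 rad, d = 952.35 km
Total = 2301.44 + 952.35 = 3253.79 km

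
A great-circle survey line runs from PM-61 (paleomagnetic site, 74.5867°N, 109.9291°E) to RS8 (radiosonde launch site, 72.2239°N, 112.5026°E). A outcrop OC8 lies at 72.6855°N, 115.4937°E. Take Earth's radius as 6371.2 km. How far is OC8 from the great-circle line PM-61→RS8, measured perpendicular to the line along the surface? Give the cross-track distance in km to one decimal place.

110.0 km

δ₁₃ = central angle PM-61→OC8 = 0.042974 rad  (haversine)
θ₁₃ = bearing PM-61→OC8 = 137.797°,  θ₁₂ = bearing PM-61→RS8 = 161.483°
dₓₜ = R·arcsin(sin δ₁₃ · sin(θ₁₃ − θ₁₂)) = 6371.2·arcsin(0.04296·sin(-23.686°)) = -109.964 km
|dₓₜ| = 109.964 km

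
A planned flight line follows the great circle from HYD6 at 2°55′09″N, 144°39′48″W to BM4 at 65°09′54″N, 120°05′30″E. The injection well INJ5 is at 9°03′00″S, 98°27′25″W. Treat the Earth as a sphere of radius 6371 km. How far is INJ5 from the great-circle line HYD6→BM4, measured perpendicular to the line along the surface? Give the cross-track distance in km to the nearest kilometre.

3843 km

HYD6: φ = +2.91917°, λ = -144.66333°
BM4: φ = +65.16500°, λ = +120.09167°
INJ5: φ = -9.05000°, λ = -98.45694°
δ₁₃ = central angle HYD6→INJ5 = 0.830441 rad  (haversine)
θ₁₃ = bearing HYD6→INJ5 = 105.067°,  θ₁₂ = bearing HYD6→BM4 = 335.275°
dₓₜ = R·arcsin(sin δ₁₃ · sin(θ₁₃ − θ₁₂)) = 6371·arcsin(0.73823·sin(-230.208°)) = 3842.663 km
|dₓₜ| = 3842.663 km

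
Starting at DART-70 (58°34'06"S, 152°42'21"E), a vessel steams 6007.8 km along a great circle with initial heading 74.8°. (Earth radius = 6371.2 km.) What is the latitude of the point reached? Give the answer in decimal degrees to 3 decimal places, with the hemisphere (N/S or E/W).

DART-70: φ = -58.56833°, λ = +152.70583°
δ = d/R = 6007.8/6371.2 = 0.942962 rad
φ₂ = arcsin(sin φ₁ cos δ + cos φ₁ sin δ cos θ)
   = arcsin(-0.85326·0.58739 + 0.52148·0.80930·0.26219) = -22.98858°
λ₂ = λ₁ + atan2(sin θ sin δ cos φ₁, cos δ − sin φ₁ sin φ₂) = -149.25998°

22.989°S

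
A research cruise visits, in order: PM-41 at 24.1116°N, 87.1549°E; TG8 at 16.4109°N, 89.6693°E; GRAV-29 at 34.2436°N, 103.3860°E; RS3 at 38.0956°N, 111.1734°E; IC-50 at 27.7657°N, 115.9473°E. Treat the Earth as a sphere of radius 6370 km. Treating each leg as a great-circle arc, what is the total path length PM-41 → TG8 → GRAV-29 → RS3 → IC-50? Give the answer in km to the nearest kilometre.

PM-41→TG8: c = 0.140554 rad, d = 895.33 km
TG8→GRAV-29: c = 0.378177 rad, d = 2408.99 km
GRAV-29→RS3: c = 0.128609 rad, d = 819.24 km
RS3→IC-50: c = 0.193299 rad, d = 1231.32 km
Total = 895.33 + 2408.99 + 819.24 + 1231.32 = 5354.87 km

5355 km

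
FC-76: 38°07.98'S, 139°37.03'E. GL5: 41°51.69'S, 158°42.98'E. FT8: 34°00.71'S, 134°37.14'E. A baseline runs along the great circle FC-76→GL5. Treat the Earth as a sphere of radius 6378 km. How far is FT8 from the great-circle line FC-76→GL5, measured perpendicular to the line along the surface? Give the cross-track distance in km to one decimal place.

FC-76: φ = -38.13300°, λ = +139.61717°
GL5: φ = -41.86150°, λ = +158.71633°
FT8: φ = -34.01183°, λ = +134.61900°
δ₁₃ = central angle FC-76→FT8 = 0.100690 rad  (haversine)
θ₁₃ = bearing FC-76→FT8 = 314.073°,  θ₁₂ = bearing FC-76→GL5 = 110.341°
dₓₜ = R·arcsin(sin δ₁₃ · sin(θ₁₃ − θ₁₂)) = 6378·arcsin(0.10052·sin(203.732°)) = -258.092 km
|dₓₜ| = 258.092 km

258.1 km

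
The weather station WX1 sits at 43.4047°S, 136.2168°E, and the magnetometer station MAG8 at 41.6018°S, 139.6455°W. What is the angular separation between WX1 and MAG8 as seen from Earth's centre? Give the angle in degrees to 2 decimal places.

59.22°

Δφ = 1.8029°,  Δλ = 84.1377°
a = sin²(Δφ/2) + cos φ₁ cos φ₂ sin²(Δλ/2) = 0.244140
c = 2·arcsin(√a) = 1.033611 rad = 59.2215°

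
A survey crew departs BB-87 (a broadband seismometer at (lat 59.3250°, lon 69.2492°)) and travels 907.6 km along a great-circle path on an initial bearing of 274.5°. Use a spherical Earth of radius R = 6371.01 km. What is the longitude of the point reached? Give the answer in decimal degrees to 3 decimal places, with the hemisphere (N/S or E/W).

δ = d/R = 907.6/6371.01 = 0.142458 rad
φ₂ = arcsin(sin φ₁ cos δ + cos φ₁ sin δ cos θ)
   = arcsin(0.86007·0.98987 + 0.51017·0.14198·0.07846) = 58.98644°
λ₂ = λ₁ + atan2(sin θ sin δ cos φ₁, cos δ − sin φ₁ sin φ₂) = 53.30482°

53.305°E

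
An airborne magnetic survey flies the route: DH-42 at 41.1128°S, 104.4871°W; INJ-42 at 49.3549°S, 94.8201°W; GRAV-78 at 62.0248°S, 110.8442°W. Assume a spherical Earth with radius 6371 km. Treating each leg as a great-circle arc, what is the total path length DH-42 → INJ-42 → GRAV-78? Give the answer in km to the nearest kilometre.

2907 km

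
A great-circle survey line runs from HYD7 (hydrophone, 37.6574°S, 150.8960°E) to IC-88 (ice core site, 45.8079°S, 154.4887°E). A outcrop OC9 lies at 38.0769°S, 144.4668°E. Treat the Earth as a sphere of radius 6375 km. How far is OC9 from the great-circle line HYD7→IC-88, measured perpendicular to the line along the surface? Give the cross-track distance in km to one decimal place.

557.3 km

δ₁₃ = central angle HYD7→OC9 = 0.088867 rad  (haversine)
θ₁₃ = bearing HYD7→OC9 = 263.305°,  θ₁₂ = bearing HYD7→IC-88 = 162.971°
dₓₜ = R·arcsin(sin δ₁₃ · sin(θ₁₃ − θ₁₂)) = 6375·arcsin(0.08875·sin(100.335°)) = 557.314 km
|dₓₜ| = 557.314 km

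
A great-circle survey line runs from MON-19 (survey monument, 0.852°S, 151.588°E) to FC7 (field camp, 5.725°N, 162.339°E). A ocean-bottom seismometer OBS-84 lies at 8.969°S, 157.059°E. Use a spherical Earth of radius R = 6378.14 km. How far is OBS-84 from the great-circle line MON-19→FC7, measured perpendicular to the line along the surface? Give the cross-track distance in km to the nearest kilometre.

δ₁₃ = central angle MON-19→OBS-84 = 0.170603 rad  (haversine)
θ₁₃ = bearing MON-19→OBS-84 = 146.309°,  θ₁₂ = bearing MON-19→FC7 = 58.380°
dₓₜ = R·arcsin(sin δ₁₃ · sin(θ₁₃ − θ₁₂)) = 6378.14·arcsin(0.16978·sin(87.930°)) = 1087.412 km
|dₓₜ| = 1087.412 km

1087 km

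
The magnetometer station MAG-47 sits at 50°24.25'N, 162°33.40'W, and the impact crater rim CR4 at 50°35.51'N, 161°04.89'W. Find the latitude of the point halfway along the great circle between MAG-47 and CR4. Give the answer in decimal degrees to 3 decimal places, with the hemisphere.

MAG-47: φ = +50.40417°, λ = -162.55667°
CR4: φ = +50.59183°, λ = -161.08150°
Bx = cos φ₂ cos Δλ = 0.634630,  By = cos φ₂ sin Δλ = 0.016343
φₘ = atan2(sin φ₁ + sin φ₂, √((cos φ₁ + Bx)² + By²)) = 50.50033°
λₘ = λ₁ + atan2(By, cos φ₁ + Bx) = -161.82055°

50.500°N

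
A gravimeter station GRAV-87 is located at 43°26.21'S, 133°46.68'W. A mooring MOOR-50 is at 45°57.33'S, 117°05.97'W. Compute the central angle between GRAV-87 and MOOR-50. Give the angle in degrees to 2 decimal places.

12.10°

GRAV-87: φ = -43.43683°, λ = -133.77800°
MOOR-50: φ = -45.95550°, λ = -117.09950°
Δφ = -2.5187°,  Δλ = 16.6785°
a = sin²(Δφ/2) + cos φ₁ cos φ₂ sin²(Δλ/2) = 0.011102
c = 2·arcsin(√a) = 0.211122 rad = 12.0964°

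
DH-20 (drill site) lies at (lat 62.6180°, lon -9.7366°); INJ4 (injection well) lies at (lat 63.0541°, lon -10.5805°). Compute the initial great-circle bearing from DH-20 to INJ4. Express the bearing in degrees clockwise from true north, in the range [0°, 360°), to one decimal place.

Δλ = -0.8439°
y = sin Δλ · cos φ₂ = -0.006674
x = cos φ₁ sin φ₂ − sin φ₁ cos φ₂ cos Δλ = 0.007655
θ = atan2(y, x) = -41.0842° → 318.9158° (mod 360°)

318.9°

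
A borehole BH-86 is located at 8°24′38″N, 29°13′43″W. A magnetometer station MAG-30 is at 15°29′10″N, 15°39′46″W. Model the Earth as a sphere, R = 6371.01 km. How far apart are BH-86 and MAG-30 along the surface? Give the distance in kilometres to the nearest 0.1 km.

1671.3 km

BH-86: φ = +8.41056°, λ = -29.22861°
MAG-30: φ = +15.48611°, λ = -15.66278°
Δφ = 7.0756°,  Δλ = 13.5658°
a = sin²(Δφ/2) + cos φ₁ cos φ₂ sin²(Δλ/2) = 0.017106
c = 2·arcsin(√a) = 0.262333 rad = 15.0306°
d = R·c = 6371.01 × 0.262333 = 1671.3 km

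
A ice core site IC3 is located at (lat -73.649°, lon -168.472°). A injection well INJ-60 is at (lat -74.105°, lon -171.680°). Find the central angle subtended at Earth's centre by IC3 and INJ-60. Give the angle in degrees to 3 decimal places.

Δφ = -0.4560°,  Δλ = -3.2080°
a = sin²(Δφ/2) + cos φ₁ cos φ₂ sin²(Δλ/2) = 0.000076
c = 2·arcsin(√a) = 0.017464 rad = 1.0006°

1.001°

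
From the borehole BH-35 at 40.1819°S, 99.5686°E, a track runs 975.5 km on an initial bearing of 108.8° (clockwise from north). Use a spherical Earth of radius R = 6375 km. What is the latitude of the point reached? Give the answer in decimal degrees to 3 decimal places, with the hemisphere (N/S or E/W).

42.470°S

δ = d/R = 975.5/6375 = 0.153020 rad
φ₂ = arcsin(sin φ₁ cos δ + cos φ₁ sin δ cos θ)
   = arcsin(-0.64522·0.98832 + 0.76400·0.15242·-0.32227) = -42.47011°
λ₂ = λ₁ + atan2(sin θ sin δ cos φ₁, cos δ − sin φ₁ sin φ₂) = 110.84924°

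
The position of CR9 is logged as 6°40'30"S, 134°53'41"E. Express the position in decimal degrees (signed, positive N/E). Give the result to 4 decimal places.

-6.6750°, +134.8947°

lat: 6.6750° S → -6.6750°
lon: 134.8947° E → +134.8947°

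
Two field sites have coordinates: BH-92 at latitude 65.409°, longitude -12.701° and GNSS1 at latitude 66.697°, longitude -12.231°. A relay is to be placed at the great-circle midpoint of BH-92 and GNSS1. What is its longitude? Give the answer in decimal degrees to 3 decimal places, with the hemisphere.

12.472°W

Bx = cos φ₂ cos Δλ = 0.395580,  By = cos φ₂ sin Δλ = 0.003245
φₘ = atan2(sin φ₁ + sin φ₂, √((cos φ₁ + Bx)² + By²)) = 66.05318°
λₘ = λ₁ + atan2(By, cos φ₁ + Bx) = -12.47195°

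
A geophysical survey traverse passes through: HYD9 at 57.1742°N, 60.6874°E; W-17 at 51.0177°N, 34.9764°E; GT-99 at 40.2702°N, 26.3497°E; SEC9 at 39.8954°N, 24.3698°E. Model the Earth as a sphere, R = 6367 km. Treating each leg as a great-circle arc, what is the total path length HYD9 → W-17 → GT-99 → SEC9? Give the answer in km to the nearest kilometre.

3337 km

HYD9→W-17: c = 0.282111 rad, d = 1796.20 km
W-17→GT-99: c = 0.214757 rad, d = 1367.36 km
GT-99→SEC9: c = 0.027236 rad, d = 173.41 km
Total = 1796.20 + 1367.36 + 173.41 = 3336.97 km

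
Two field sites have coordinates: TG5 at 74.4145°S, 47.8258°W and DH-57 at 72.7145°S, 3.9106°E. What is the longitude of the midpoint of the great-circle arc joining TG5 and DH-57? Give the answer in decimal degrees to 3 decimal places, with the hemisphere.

Bx = cos φ₂ cos Δλ = 0.184009,  By = cos φ₂ sin Δλ = 0.233300
φₘ = atan2(sin φ₁ + sin φ₂, √((cos φ₁ + Bx)² + By²)) = -75.13045°
λₘ = λ₁ + atan2(By, cos φ₁ + Bx) = -20.56059°

20.561°W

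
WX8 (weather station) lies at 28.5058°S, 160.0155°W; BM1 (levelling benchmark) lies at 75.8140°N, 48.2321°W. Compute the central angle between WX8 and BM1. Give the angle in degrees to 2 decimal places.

Δφ = 104.3198°,  Δλ = 111.7834°
a = sin²(Δφ/2) + cos φ₁ cos φ₂ sin²(Δλ/2) = 0.771307
c = 2·arcsin(√a) = 2.144342 rad = 122.8618°

122.86°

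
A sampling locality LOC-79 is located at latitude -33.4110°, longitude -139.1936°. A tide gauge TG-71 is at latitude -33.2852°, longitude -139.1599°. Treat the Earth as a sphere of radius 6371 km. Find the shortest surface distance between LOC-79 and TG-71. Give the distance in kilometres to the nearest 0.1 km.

14.3 km

Δφ = 0.1258°,  Δλ = 0.0337°
a = sin²(Δφ/2) + cos φ₁ cos φ₂ sin²(Δλ/2) = 0.000001
c = 2·arcsin(√a) = 0.002250 rad = 0.1289°
d = R·c = 6371 × 0.002250 = 14.3 km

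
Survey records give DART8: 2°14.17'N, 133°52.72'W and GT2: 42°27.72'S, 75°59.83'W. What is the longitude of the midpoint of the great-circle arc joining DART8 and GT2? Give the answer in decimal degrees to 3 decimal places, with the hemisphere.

109.697°W

DART8: φ = +2.23617°, λ = -133.87867°
GT2: φ = -42.46200°, λ = -75.99717°
Bx = cos φ₂ cos Δλ = 0.392228,  By = cos φ₂ sin Δλ = 0.624817
φₘ = atan2(sin φ₁ + sin φ₂, √((cos φ₁ + Bx)² + By²)) = -22.63702°
λₘ = λ₁ + atan2(By, cos φ₁ + Bx) = -109.69693°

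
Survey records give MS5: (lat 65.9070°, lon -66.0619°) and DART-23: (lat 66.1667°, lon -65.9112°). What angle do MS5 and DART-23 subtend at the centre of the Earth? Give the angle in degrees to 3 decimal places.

0.267°

Δφ = 0.2597°,  Δλ = 0.1507°
a = sin²(Δφ/2) + cos φ₁ cos φ₂ sin²(Δλ/2) = 0.000005
c = 2·arcsin(√a) = 0.004657 rad = 0.2668°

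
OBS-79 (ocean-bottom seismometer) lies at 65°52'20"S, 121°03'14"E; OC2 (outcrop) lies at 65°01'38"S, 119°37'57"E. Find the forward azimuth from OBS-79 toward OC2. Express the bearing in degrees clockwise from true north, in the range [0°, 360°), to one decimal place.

OBS-79: φ = -65.87222°, λ = +121.05389°
OC2: φ = -65.02722°, λ = +119.63250°
Δλ = -1.4214°
y = sin Δλ · cos φ₂ = -0.010473
x = cos φ₁ sin φ₂ − sin φ₁ cos φ₂ cos Δλ = 0.014629
θ = atan2(y, x) = -35.5980° → 324.4020° (mod 360°)

324.4°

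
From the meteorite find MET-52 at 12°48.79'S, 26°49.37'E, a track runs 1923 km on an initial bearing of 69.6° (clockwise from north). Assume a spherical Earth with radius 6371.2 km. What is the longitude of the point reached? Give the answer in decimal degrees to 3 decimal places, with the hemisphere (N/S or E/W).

43.104°E

MET-52: φ = -12.81317°, λ = +26.82283°
δ = d/R = 1923/6371.2 = 0.301827 rad
φ₂ = arcsin(sin φ₁ cos δ + cos φ₁ sin δ cos θ)
   = arcsin(-0.22177·0.95479 + 0.97510·0.29727·0.34857) = -6.35621°
λ₂ = λ₁ + atan2(sin θ sin δ cos φ₁, cos δ − sin φ₁ sin φ₂) = 43.10360°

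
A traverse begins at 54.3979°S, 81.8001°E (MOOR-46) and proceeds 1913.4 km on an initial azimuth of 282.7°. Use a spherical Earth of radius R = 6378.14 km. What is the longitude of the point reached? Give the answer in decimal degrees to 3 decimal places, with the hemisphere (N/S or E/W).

δ = d/R = 1913.4/6378.14 = 0.299993 rad
φ₂ = arcsin(sin φ₁ cos δ + cos φ₁ sin δ cos θ)
   = arcsin(-0.81308·0.95534 + 0.58215·0.29551·0.21985) = -47.64162°
λ₂ = λ₁ + atan2(sin θ sin δ cos φ₁, cos δ − sin φ₁ sin φ₂) = 56.46765°

56.468°E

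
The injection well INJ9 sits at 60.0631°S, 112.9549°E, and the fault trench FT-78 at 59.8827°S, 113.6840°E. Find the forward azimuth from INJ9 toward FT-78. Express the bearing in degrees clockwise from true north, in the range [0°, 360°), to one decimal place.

64.0°

Δλ = 0.7291°
y = sin Δλ · cos φ₂ = 0.006385
x = cos φ₁ sin φ₂ − sin φ₁ cos φ₂ cos Δλ = 0.003113
θ = atan2(y, x) = 64.0058° → 64.0058° (mod 360°)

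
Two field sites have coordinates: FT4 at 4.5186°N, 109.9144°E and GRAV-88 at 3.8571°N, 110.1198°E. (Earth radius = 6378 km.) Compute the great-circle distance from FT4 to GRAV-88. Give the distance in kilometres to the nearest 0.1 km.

77.1 km

Δφ = -0.6615°,  Δλ = 0.2054°
a = sin²(Δφ/2) + cos φ₁ cos φ₂ sin²(Δλ/2) = 0.000037
c = 2·arcsin(√a) = 0.012086 rad = 0.6925°
d = R·c = 6378 × 0.012086 = 77.1 km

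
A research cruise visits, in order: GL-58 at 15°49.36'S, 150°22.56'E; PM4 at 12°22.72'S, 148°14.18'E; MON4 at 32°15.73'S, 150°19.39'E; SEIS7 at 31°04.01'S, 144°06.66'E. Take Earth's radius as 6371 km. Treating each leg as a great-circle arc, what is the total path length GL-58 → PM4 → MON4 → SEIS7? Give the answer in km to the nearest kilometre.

GL-58: φ = -15.82267°, λ = +150.37600°
PM4: φ = -12.37867°, λ = +148.23633°
MON4: φ = -32.26217°, λ = +150.32317°
SEIS7: φ = -31.06683°, λ = +144.11100°
GL-58→PM4: c = 0.070174 rad, d = 447.08 km
PM4→MON4: c = 0.348640 rad, d = 2221.18 km
MON4→SEIS7: c = 0.094596 rad, d = 602.67 km
Total = 447.08 + 2221.18 + 602.67 = 3270.93 km

3271 km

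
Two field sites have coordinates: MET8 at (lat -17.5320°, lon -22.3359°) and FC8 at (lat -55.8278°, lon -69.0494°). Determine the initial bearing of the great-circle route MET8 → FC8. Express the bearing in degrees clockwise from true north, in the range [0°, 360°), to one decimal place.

Δλ = -46.7135°
y = sin Δλ · cos φ₂ = -0.408868
x = cos φ₁ sin φ₂ − sin φ₁ cos φ₂ cos Δλ = -0.672910
θ = atan2(y, x) = -148.7167° → 211.2833° (mod 360°)

211.3°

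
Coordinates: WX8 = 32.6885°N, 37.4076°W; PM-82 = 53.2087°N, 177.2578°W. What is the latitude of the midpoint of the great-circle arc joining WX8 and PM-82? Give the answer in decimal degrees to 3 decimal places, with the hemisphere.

67.900°N

Bx = cos φ₂ cos Δλ = -0.457777,  By = cos φ₂ sin Δλ = -0.386165
φₘ = atan2(sin φ₁ + sin φ₂, √((cos φ₁ + Bx)² + By²)) = 67.90004°
λₘ = λ₁ + atan2(By, cos φ₁ + Bx) = -82.58047°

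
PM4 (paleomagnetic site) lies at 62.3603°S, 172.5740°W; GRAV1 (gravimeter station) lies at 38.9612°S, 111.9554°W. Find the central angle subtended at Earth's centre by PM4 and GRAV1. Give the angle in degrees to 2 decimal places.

Δφ = 23.3991°,  Δλ = 60.6186°
a = sin²(Δφ/2) + cos φ₁ cos φ₂ sin²(Δλ/2) = 0.132992
c = 2·arcsin(√a) = 0.746580 rad = 42.7759°

42.78°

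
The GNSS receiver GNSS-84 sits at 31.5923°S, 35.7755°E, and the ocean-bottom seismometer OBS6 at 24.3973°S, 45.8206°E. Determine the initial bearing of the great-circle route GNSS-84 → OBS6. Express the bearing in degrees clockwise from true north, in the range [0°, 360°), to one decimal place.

53.4°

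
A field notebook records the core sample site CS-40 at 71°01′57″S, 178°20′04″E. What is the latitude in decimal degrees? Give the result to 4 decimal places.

71.0325°S

71° + 1′/60 + 57″/3600 = 71 + 0.01667 + 0.01583 = 71.0325°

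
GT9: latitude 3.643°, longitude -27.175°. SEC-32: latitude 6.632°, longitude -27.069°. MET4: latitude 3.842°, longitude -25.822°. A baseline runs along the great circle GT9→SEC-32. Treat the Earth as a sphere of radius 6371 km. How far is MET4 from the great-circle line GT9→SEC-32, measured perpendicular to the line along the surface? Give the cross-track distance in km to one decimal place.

149.2 km

δ₁₃ = central angle GT9→MET4 = 0.023819 rad  (haversine)
θ₁₃ = bearing GT9→MET4 = 81.571°,  θ₁₂ = bearing GT9→SEC-32 = 2.018°
dₓₜ = R·arcsin(sin δ₁₃ · sin(θ₁₃ − θ₁₂)) = 6371·arcsin(0.02382·sin(79.553°)) = 149.232 km
|dₓₜ| = 149.232 km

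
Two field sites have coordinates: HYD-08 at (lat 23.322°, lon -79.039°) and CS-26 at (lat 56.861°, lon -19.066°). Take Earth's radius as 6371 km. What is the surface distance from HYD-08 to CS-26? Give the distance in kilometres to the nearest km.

Δφ = 33.5390°,  Δλ = 59.9730°
a = sin²(Δφ/2) + cos φ₁ cos φ₂ sin²(Δλ/2) = 0.208644
c = 2·arcsin(√a) = 0.948735 rad = 54.3585°
d = R·c = 6371 × 0.948735 = 6044.4 km

6044 km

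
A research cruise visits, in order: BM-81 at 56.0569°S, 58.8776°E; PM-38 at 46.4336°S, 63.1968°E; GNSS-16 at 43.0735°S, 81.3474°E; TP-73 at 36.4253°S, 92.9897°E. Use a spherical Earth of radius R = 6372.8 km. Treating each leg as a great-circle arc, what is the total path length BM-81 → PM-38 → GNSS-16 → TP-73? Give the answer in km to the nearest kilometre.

BM-81→PM-38: c = 0.174375 rad, d = 1111.26 km
PM-38→GNSS-16: c = 0.231906 rad, d = 1477.89 km
GNSS-16→TP-73: c = 0.194299 rad, d = 1238.23 km
Total = 1111.26 + 1477.89 + 1238.23 = 3827.37 km

3827 km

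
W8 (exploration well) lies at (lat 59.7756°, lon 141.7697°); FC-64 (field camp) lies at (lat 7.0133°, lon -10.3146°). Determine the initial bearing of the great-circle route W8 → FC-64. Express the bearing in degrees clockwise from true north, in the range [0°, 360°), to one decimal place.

330.4°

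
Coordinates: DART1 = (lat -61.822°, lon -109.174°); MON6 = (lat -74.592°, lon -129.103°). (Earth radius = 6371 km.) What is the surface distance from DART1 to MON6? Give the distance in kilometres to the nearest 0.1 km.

1622.4 km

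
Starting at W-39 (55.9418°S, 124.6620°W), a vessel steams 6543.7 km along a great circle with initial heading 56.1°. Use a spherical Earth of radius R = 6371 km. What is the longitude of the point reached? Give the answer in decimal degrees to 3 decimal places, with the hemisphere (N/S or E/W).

δ = d/R = 6543.7/6371 = 1.027107 rad
φ₂ = arcsin(sin φ₁ cos δ + cos φ₁ sin δ cos θ)
   = arcsin(-0.82847·0.51730 + 0.56003·0.85581·0.55775) = -9.27932°
λ₂ = λ₁ + atan2(sin θ sin δ cos φ₁, cos δ − sin φ₁ sin φ₂) = -78.62830°

78.628°W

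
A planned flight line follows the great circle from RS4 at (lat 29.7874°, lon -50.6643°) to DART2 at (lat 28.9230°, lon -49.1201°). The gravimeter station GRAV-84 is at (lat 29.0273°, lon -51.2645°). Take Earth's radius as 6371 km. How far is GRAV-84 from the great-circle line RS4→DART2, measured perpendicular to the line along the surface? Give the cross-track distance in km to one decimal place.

δ₁₃ = central angle RS4→GRAV-84 = 0.016102 rad  (haversine)
θ₁₃ = bearing RS4→GRAV-84 = 214.671°,  θ₁₂ = bearing RS4→DART2 = 122.330°
dₓₜ = R·arcsin(sin δ₁₃ · sin(θ₁₃ − θ₁₂)) = 6371·arcsin(0.01610·sin(92.342°)) = 102.499 km
|dₓₜ| = 102.499 km

102.5 km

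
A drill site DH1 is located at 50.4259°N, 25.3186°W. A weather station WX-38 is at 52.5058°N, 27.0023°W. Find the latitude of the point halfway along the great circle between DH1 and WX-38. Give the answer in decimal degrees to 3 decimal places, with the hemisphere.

51.469°N

Bx = cos φ₂ cos Δλ = 0.608418,  By = cos φ₂ sin Δλ = -0.017884
φₘ = atan2(sin φ₁ + sin φ₂, √((cos φ₁ + Bx)² + By²)) = 51.46886°
λₘ = λ₁ + atan2(By, cos φ₁ + Bx) = -26.14126°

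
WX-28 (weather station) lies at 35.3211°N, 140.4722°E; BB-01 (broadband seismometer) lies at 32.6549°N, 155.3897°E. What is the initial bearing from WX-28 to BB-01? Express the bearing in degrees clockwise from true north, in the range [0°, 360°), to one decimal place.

97.9°

Δλ = 14.9175°
y = sin Δλ · cos φ₂ = 0.216738
x = cos φ₁ sin φ₂ − sin φ₁ cos φ₂ cos Δλ = -0.030112
θ = atan2(y, x) = 97.9096° → 97.9096° (mod 360°)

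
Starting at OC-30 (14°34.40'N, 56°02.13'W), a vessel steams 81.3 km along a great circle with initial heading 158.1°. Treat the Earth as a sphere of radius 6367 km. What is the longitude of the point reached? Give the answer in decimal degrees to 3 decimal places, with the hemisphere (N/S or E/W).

55.754°W

OC-30: φ = +14.57333°, λ = -56.03550°
δ = d/R = 81.3/6367 = 0.012769 rad
φ₂ = arcsin(sin φ₁ cos δ + cos φ₁ sin δ cos θ)
   = arcsin(0.25162·0.99992 + 0.96783·0.01277·-0.92784) = 13.89436°
λ₂ = λ₁ + atan2(sin θ sin δ cos φ₁, cos δ − sin φ₁ sin φ₂) = -55.75440°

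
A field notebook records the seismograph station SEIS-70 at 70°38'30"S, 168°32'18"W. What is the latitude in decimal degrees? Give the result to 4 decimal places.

70.6417°S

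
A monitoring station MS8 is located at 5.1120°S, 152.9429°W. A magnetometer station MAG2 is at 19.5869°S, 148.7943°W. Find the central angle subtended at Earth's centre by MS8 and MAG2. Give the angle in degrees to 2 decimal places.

15.03°

Δφ = -14.4749°,  Δλ = 4.1486°
a = sin²(Δφ/2) + cos φ₁ cos φ₂ sin²(Δλ/2) = 0.017101
c = 2·arcsin(√a) = 0.262291 rad = 15.0282°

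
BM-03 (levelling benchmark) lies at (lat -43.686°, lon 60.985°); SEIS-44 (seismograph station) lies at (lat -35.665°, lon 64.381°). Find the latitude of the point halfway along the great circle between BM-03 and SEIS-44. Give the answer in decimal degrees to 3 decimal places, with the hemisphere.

Bx = cos φ₂ cos Δλ = 0.811013,  By = cos φ₂ sin Δλ = 0.048126
φₘ = atan2(sin φ₁ + sin φ₂, √((cos φ₁ + Bx)² + By²)) = -39.68782°
λₘ = λ₁ + atan2(By, cos φ₁ + Bx) = 62.78178°

39.688°S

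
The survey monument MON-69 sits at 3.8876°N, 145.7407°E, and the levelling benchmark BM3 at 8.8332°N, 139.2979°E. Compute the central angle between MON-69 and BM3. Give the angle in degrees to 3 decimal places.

8.089°

Δφ = 4.9456°,  Δλ = -6.4428°
a = sin²(Δφ/2) + cos φ₁ cos φ₂ sin²(Δλ/2) = 0.004975
c = 2·arcsin(√a) = 0.141180 rad = 8.0890°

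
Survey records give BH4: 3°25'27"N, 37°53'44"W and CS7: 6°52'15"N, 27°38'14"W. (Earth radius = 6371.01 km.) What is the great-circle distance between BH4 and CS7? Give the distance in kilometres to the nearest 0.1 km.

1198.8 km

BH4: φ = +3.42417°, λ = -37.89556°
CS7: φ = +6.87083°, λ = -27.63722°
Δφ = 3.4467°,  Δλ = 10.2583°
a = sin²(Δφ/2) + cos φ₁ cos φ₂ sin²(Δλ/2) = 0.008825
c = 2·arcsin(√a) = 0.188165 rad = 10.7811°
d = R·c = 6371.01 × 0.188165 = 1198.8 km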